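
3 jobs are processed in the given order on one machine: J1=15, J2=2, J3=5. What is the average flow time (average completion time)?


Completion times:
  J1: completes at 15
  J2: completes at 17
  J3: completes at 22
Sum = 54
Average = 54/3
= 18.00


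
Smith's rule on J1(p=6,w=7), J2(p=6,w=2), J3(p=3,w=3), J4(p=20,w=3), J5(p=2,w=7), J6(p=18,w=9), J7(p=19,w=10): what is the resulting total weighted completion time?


WSPT order (by p/w): J5 → J1 → J3 → J7 → J6 → J2 → J4
  J5: C=2, w·C=7×2=14
  J1: C=8, w·C=7×8=56
  J3: C=11, w·C=3×11=33
  J7: C=30, w·C=10×30=300
  J6: C=48, w·C=9×48=432
  J2: C=54, w·C=2×54=108
  J4: C=74, w·C=3×74=222
Σ w·C = 1165
= 1165


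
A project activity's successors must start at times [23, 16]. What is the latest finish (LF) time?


LF = min of all successor start times
Successors start at: [23, 16]
LF = min(23, 16)
= 16


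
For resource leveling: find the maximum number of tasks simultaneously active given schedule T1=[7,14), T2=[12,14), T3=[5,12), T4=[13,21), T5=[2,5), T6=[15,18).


Check each time point for overlaps:
  t=13: 3 tasks active (T1, T2, T4)
Max concurrent = 3


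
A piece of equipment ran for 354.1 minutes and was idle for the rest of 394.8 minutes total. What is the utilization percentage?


Utilization = busy / total × 100
= 354.1 / 394.8 × 100
= 89.7%


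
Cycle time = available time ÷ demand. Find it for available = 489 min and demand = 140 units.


Cycle time = available time / demand
= 489 / 140
= 3.49 min/unit


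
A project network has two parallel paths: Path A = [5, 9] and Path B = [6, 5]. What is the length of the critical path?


Path A: 5 + 9 = 14
Path B: 6 + 5 = 11
Critical path = longest = max(14, 11)
= 14 (Path A)


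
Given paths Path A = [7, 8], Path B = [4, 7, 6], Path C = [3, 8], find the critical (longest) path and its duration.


Path A: 7 + 8 = 15
Path B: 4 + 7 + 6 = 17
Path C: 3 + 8 = 11
Critical path = longest = max(15, 17, 11)
= 17 (Path B)


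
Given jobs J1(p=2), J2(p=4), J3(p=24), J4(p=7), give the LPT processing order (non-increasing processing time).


LPT: sort by longest processing time first
  J3: p=24
  J4: p=7
  J2: p=4
  J1: p=2
Order: J3 → J4 → J2 → J1


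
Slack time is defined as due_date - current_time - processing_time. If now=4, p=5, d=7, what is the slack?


Slack = due - current_time - processing
= 7 - 4 - 5
= -2


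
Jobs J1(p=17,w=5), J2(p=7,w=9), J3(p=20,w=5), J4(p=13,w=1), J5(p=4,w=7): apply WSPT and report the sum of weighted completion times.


WSPT order (by p/w): J5 → J2 → J1 → J3 → J4
  J5: C=4, w·C=7×4=28
  J2: C=11, w·C=9×11=99
  J1: C=28, w·C=5×28=140
  J3: C=48, w·C=5×48=240
  J4: C=61, w·C=1×61=61
Σ w·C = 568
= 568


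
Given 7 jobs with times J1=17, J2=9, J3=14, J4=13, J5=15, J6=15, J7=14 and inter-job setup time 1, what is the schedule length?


Makespan = Σ processing + (n-1) × setup
= (17 + 9 + 14 + 13 + 15 + 15 + 14) + (7-1)×1
= 97 + 6
= 103 time units


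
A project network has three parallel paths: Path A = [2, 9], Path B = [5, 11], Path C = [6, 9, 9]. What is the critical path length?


Path A: 2 + 9 = 11
Path B: 5 + 11 = 16
Path C: 6 + 9 + 9 = 24
Critical path = longest = max(11, 16, 24)
= 24 (Path C)


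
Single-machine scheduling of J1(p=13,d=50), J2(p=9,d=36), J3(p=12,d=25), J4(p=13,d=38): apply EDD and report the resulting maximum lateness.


EDD order: J3 → J2 → J4 → J1
Completion and lateness:
  J3: C=12, d=25, L=12-25=-13
  J2: C=21, d=36, L=21-36=-15
  J4: C=34, d=38, L=34-38=-4
  J1: C=47, d=50, L=47-50=-3
Lmax = max(-13, -15, -4, -3)
= -3


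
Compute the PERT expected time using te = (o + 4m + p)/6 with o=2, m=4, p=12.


te = (o + 4m + p) / 6
= (2 + 4×4 + 12) / 6
= (2 + 16 + 12) / 6
= 30 / 6
= 5.00


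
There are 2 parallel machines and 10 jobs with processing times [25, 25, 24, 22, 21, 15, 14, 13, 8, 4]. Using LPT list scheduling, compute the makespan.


Jobs (LPT sorted): [25, 25, 24, 22, 21, 15, 14, 13, 8, 4]
Machines: 2
  J=25 → Machine 1 (load: 0+25=25)
  J=25 → Machine 2 (load: 0+25=25)
  J=24 → Machine 1 (load: 25+24=49)
  J=22 → Machine 2 (load: 25+22=47)
  J=21 → Machine 2 (load: 47+21=68)
  J=15 → Machine 1 (load: 49+15=64)
  J=14 → Machine 1 (load: 64+14=78)
  J=13 → Machine 2 (load: 68+13=81)
  J=8 → Machine 1 (load: 78+8=86)
  J=4 → Machine 2 (load: 81+4=85)
Machine loads: [86, 85]
Makespan = max = 86 time units


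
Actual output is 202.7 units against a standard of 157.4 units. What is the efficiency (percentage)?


Efficiency = (actual / standard) × 100
= (202.7 / 157.4) × 100
= 128.8%


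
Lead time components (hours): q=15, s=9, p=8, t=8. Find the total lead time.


Lead time = queue + setup + processing + transit
= 15 + 9 + 8 + 8
= 40 hours


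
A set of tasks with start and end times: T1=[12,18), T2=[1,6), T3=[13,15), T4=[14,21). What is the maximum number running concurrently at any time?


Check each time point for overlaps:
  t=14: 3 tasks active (T1, T3, T4)
Max concurrent = 3


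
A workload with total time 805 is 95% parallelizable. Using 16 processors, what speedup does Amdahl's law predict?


Amdahl's law: T_p = T × ((1-p) + p/N)
= 805 × ((1-0.95) + 0.95/16)
= 805 × (0.05 + 0.0594)
= 805 × 0.1094
= 88.05
Speedup = 805/88.05
= 9.14×


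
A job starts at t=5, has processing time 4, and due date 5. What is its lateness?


Completion = 5 + 4 = 9
Lateness = C - d = 9 - 5
= 4


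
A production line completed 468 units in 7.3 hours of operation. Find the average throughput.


Throughput = units / time
= 468 / 7.3
= 64.1 units/hour


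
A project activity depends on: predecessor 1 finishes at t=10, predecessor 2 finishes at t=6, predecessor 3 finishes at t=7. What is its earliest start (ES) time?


ES = max of all predecessor completion times
Predecessors: [10, 6, 7]
ES = max(10, 6, 7)
= 10


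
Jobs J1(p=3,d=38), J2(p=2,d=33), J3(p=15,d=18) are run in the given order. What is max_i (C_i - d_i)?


Lateness per job (L = C - d):
  J1: C=3, d=38, L=-35
  J2: C=5, d=33, L=-28
  J3: C=20, d=18, L=2
Lmax = max(-35, -28, 2)
= 2


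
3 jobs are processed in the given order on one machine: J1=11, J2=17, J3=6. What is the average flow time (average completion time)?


Completion times:
  J1: completes at 11
  J2: completes at 28
  J3: completes at 34
Sum = 73
Average = 73/3
= 24.33


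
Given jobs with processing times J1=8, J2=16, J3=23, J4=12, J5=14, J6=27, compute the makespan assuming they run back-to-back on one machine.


Sequential makespan: sum all processing times
= 8 + 16 + 23 + 12 + 14 + 27
= 100 time units


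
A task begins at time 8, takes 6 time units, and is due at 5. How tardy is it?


Completion = start + processing = 8 + 6 = 14
Tardiness = max(0, C - d) = max(0, 14 - 5)
= max(0, 9)
= 9


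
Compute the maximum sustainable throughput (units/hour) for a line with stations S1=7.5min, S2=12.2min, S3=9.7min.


Bottleneck = longest station time
Station times: [7.5, 12.2, 9.7]
Max = 12.2 min
Rate = 60 / 12.2
= 4.92 units/hour (bottleneck: 12.2min)


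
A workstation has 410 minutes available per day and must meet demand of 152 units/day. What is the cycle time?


Cycle time = available time / demand
= 410 / 152
= 2.70 min/unit


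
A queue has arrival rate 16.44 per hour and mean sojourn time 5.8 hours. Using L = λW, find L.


Little's law: L = λ × W
= 16.44 × 5.8
= 95.35


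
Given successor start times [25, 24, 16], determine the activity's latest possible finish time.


LF = min of all successor start times
Successors start at: [25, 24, 16]
LF = min(25, 24, 16)
= 16


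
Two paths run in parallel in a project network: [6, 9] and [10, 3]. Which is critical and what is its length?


Path A: 6 + 9 = 15
Path B: 10 + 3 = 13
Critical path = longest = max(15, 13)
= 15 (Path A)


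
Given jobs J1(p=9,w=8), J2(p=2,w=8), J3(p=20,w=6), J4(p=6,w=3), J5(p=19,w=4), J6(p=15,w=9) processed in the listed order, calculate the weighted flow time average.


Completion times:
  J1: C=9, w×C=8×9=72
  J2: C=11, w×C=8×11=88
  J3: C=31, w×C=6×31=186
  J4: C=37, w×C=3×37=111
  J5: C=56, w×C=4×56=224
  J6: C=71, w×C=9×71=639
Sum w×C = 1320
Sum w = 38
Weighted avg = 1320/38
= 34.74


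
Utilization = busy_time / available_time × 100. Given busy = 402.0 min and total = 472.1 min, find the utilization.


Utilization = busy / total × 100
= 402.0 / 472.1 × 100
= 85.2%


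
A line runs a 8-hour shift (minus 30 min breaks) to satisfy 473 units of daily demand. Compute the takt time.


Available = 8×60 - 30 = 450 min
Takt time = 450 / 473
= 0.95 min/unit


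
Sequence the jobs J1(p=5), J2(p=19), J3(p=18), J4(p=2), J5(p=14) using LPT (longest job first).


LPT: sort by longest processing time first
  J2: p=19
  J3: p=18
  J5: p=14
  J1: p=5
  J4: p=2
Order: J2 → J3 → J5 → J1 → J4


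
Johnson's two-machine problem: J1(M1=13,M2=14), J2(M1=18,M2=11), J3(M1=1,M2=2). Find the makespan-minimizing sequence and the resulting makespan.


Johnson's rule:
Group 1 (M1≤M2, sort by M1): ['J3', 'J1']
Group 2 (M1>M2, sort desc M2): ['J2']
Sequence: J3 → J1 → J2
Makespan calculation:
  J3: M1 done=1, M2 done=3
  J1: M1 done=14, M2 done=28
  J2: M1 done=32, M2 done=43
= Sequence: J3 → J1 → J2, Makespan: 43


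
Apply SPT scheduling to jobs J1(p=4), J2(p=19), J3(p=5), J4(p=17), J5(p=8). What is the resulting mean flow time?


SPT order: J1 → J3 → J5 → J4 → J2
Completion times:
  J1: C=4
  J3: C=9
  J5: C=17
  J4: C=34
  J2: C=53
Sum = 117, n = 5
Mean flow = 117/5
= 23.40


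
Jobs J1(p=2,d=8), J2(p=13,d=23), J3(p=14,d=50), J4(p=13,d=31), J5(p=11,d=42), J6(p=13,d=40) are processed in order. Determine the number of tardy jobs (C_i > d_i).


Completion vs due date:
  J1: C=2, d=8 → on time
  J2: C=15, d=23 → on time
  J3: C=29, d=50 → on time
  J4: C=42, d=31 → TARDY
  J5: C=53, d=42 → TARDY
  J6: C=66, d=40 → TARDY
Tardy jobs: J4, J5, J6
Count = 3


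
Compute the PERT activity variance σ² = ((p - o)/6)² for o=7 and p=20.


σ² = ((p - o) / 6)² = (p - o)² / 36
= (20 - 7)² / 36
= 13² / 36
= 169 / 36
= 4.6944


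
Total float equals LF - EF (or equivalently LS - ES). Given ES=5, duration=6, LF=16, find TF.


EF = ES + duration = 5 + 6 = 11
LS = LF - duration = 16 - 6 = 10
Total Float = LF - EF = 16 - 11
(or LS - ES = 10 - 5)
= 5


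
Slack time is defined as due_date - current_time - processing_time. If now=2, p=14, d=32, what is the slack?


Slack = due - current_time - processing
= 32 - 2 - 14
= 16


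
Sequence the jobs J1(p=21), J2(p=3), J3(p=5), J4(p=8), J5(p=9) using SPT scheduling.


SPT: sort by shortest processing time
  J2: p=3
  J3: p=5
  J4: p=8
  J5: p=9
  J1: p=21
Order: J2 → J3 → J4 → J5 → J1


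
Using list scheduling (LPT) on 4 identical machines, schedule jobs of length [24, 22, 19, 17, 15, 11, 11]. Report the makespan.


Jobs (LPT sorted): [24, 22, 19, 17, 15, 11, 11]
Machines: 4
  J=24 → Machine 1 (load: 0+24=24)
  J=22 → Machine 2 (load: 0+22=22)
  J=19 → Machine 3 (load: 0+19=19)
  J=17 → Machine 4 (load: 0+17=17)
  J=15 → Machine 4 (load: 17+15=32)
  J=11 → Machine 3 (load: 19+11=30)
  J=11 → Machine 2 (load: 22+11=33)
Machine loads: [24, 33, 30, 32]
Makespan = max = 33 time units


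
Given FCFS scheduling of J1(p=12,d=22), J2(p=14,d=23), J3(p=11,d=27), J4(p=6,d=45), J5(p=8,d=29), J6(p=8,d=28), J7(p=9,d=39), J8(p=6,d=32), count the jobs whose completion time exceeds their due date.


Completion vs due date:
  J1: C=12, d=22 → on time
  J2: C=26, d=23 → TARDY
  J3: C=37, d=27 → TARDY
  J4: C=43, d=45 → on time
  J5: C=51, d=29 → TARDY
  J6: C=59, d=28 → TARDY
  J7: C=68, d=39 → TARDY
  J8: C=74, d=32 → TARDY
Tardy jobs: J2, J3, J5, J6, J7, J8
Count = 6


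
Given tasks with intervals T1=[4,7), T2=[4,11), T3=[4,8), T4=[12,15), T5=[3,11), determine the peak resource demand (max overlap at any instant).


Check each time point for overlaps:
  t=4: 4 tasks active (T1, T2, T3, T5)
Max concurrent = 4


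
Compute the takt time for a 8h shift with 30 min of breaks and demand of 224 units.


Available = 8×60 - 30 = 450 min
Takt time = 450 / 224
= 2.01 min/unit


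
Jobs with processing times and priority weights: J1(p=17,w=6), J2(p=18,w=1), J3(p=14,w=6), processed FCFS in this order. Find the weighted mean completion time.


Completion times:
  J1: C=17, w×C=6×17=102
  J2: C=35, w×C=1×35=35
  J3: C=49, w×C=6×49=294
Sum w×C = 431
Sum w = 13
Weighted avg = 431/13
= 33.15


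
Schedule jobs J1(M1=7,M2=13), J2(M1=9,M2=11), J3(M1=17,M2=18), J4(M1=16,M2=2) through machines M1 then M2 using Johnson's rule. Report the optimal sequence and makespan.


Johnson's rule:
Group 1 (M1≤M2, sort by M1): ['J1', 'J2', 'J3']
Group 2 (M1>M2, sort desc M2): ['J4']
Sequence: J1 → J2 → J3 → J4
Makespan calculation:
  J1: M1 done=7, M2 done=20
  J2: M1 done=16, M2 done=31
  J3: M1 done=33, M2 done=51
  J4: M1 done=49, M2 done=53
= Sequence: J1 → J2 → J3 → J4, Makespan: 53


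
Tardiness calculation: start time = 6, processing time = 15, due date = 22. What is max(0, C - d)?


Completion = start + processing = 6 + 15 = 21
Tardiness = max(0, C - d) = max(0, 21 - 22)
= max(0, -1)
= 0


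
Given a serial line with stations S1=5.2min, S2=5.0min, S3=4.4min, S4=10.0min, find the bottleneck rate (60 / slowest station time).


Bottleneck = longest station time
Station times: [5.2, 5.0, 4.4, 10.0]
Max = 10.0 min
Rate = 60 / 10.0
= 6.00 units/hour (bottleneck: 10.0min)


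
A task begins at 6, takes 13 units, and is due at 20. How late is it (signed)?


Completion = 6 + 13 = 19
Lateness = C - d = 19 - 20
= -1


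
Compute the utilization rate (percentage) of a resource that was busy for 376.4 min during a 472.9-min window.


Utilization = busy / total × 100
= 376.4 / 472.9 × 100
= 79.6%


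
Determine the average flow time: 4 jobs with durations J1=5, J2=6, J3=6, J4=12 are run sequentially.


Completion times:
  J1: completes at 5
  J2: completes at 11
  J3: completes at 17
  J4: completes at 29
Sum = 62
Average = 62/4
= 15.50


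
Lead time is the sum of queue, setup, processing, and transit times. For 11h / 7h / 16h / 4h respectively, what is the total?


Lead time = queue + setup + processing + transit
= 11 + 7 + 16 + 4
= 38 hours


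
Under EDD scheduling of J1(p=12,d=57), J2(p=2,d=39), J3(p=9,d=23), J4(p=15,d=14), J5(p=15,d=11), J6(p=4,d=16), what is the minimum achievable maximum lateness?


EDD order: J5 → J4 → J6 → J3 → J2 → J1
Completion and lateness:
  J5: C=15, d=11, L=15-11=4
  J4: C=30, d=14, L=30-14=16
  J6: C=34, d=16, L=34-16=18
  J3: C=43, d=23, L=43-23=20
  J2: C=45, d=39, L=45-39=6
  J1: C=57, d=57, L=57-57=0
Lmax = max(4, 16, 18, 20, 6, 0)
= 20


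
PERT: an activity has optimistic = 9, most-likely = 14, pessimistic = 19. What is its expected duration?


te = (o + 4m + p) / 6
= (9 + 4×14 + 19) / 6
= (9 + 56 + 19) / 6
= 84 / 6
= 14.00


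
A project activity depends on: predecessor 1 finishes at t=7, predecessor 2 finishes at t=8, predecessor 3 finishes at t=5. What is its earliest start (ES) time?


ES = max of all predecessor completion times
Predecessors: [7, 8, 5]
ES = max(7, 8, 5)
= 8


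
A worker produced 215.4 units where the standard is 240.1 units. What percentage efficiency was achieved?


Efficiency = (actual / standard) × 100
= (215.4 / 240.1) × 100
= 89.7%


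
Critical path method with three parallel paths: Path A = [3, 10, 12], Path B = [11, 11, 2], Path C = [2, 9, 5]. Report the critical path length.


Path A: 3 + 10 + 12 = 25
Path B: 11 + 11 + 2 = 24
Path C: 2 + 9 + 5 = 16
Critical path = longest = max(25, 24, 16)
= 25 (Path A)


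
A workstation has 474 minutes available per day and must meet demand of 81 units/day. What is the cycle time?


Cycle time = available time / demand
= 474 / 81
= 5.85 min/unit


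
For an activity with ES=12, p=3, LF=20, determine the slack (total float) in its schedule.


EF = ES + duration = 12 + 3 = 15
LS = LF - duration = 20 - 3 = 17
Total Float = LF - EF = 20 - 15
(or LS - ES = 17 - 12)
= 5


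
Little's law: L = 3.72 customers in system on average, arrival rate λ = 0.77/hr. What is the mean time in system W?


Little's law: L = λW → W = L / λ
= 3.72 / 0.77
= 4.83 hours


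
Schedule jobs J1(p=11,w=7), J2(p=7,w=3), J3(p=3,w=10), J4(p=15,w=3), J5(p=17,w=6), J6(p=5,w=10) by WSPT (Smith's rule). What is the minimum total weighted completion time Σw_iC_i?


WSPT order (by p/w): J3 → J6 → J1 → J2 → J5 → J4
  J3: C=3, w·C=10×3=30
  J6: C=8, w·C=10×8=80
  J1: C=19, w·C=7×19=133
  J2: C=26, w·C=3×26=78
  J5: C=43, w·C=6×43=258
  J4: C=58, w·C=3×58=174
Σ w·C = 753
= 753


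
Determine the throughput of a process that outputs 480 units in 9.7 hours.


Throughput = units / time
= 480 / 9.7
= 49.5 units/hour


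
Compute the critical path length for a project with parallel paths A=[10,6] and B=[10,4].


Path A: 10 + 6 = 16
Path B: 10 + 4 = 14
Critical path = longest = max(16, 14)
= 16 (Path A)


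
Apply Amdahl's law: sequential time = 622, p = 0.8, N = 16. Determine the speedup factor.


Amdahl's law: T_p = T × ((1-p) + p/N)
= 622 × ((1-0.8) + 0.8/16)
= 622 × (0.20 + 0.0500)
= 622 × 0.2500
= 155.50
Speedup = 622/155.50
= 4.00×


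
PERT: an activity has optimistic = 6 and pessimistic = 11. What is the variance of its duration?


σ² = ((p - o) / 6)² = (p - o)² / 36
= (11 - 6)² / 36
= 5² / 36
= 25 / 36
= 0.6944


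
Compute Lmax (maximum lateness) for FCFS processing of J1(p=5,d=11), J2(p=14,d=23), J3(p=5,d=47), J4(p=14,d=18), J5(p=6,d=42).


Lateness per job (L = C - d):
  J1: C=5, d=11, L=-6
  J2: C=19, d=23, L=-4
  J3: C=24, d=47, L=-23
  J4: C=38, d=18, L=20
  J5: C=44, d=42, L=2
Lmax = max(-6, -4, -23, 20, 2)
= 20


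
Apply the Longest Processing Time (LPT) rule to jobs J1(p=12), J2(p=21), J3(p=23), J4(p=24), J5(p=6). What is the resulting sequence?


LPT: sort by longest processing time first
  J4: p=24
  J3: p=23
  J2: p=21
  J1: p=12
  J5: p=6
Order: J4 → J3 → J2 → J1 → J5


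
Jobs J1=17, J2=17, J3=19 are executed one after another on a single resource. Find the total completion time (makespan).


Sequential makespan: sum all processing times
= 17 + 17 + 19
= 53 time units


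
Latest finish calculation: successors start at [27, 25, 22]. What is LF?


LF = min of all successor start times
Successors start at: [27, 25, 22]
LF = min(27, 25, 22)
= 22


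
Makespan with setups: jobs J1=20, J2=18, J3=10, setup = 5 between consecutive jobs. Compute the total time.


Makespan = Σ processing + (n-1) × setup
= (20 + 18 + 10) + (3-1)×5
= 48 + 10
= 58 time units


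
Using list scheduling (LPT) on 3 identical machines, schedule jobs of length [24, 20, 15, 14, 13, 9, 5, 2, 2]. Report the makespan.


Jobs (LPT sorted): [24, 20, 15, 14, 13, 9, 5, 2, 2]
Machines: 3
  J=24 → Machine 1 (load: 0+24=24)
  J=20 → Machine 2 (load: 0+20=20)
  J=15 → Machine 3 (load: 0+15=15)
  J=14 → Machine 3 (load: 15+14=29)
  J=13 → Machine 2 (load: 20+13=33)
  J=9 → Machine 1 (load: 24+9=33)
  J=5 → Machine 3 (load: 29+5=34)
  J=2 → Machine 1 (load: 33+2=35)
  J=2 → Machine 2 (load: 33+2=35)
Machine loads: [35, 35, 34]
Makespan = max = 35 time units


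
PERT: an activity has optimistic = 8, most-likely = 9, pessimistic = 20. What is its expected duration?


te = (o + 4m + p) / 6
= (8 + 4×9 + 20) / 6
= (8 + 36 + 20) / 6
= 64 / 6
= 10.67


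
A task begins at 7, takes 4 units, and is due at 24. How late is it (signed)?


Completion = 7 + 4 = 11
Lateness = C - d = 11 - 24
= -13


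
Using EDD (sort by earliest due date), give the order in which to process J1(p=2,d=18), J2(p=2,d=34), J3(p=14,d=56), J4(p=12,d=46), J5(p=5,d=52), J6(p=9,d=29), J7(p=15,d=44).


EDD: sort by earliest due date
  J1: d=18, p=2
  J6: d=29, p=9
  J2: d=34, p=2
  J7: d=44, p=15
  J4: d=46, p=12
  J5: d=52, p=5
  J3: d=56, p=14
Order: J1 → J6 → J2 → J7 → J4 → J5 → J3


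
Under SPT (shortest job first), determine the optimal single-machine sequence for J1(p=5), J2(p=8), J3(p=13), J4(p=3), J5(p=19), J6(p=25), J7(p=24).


SPT: sort by shortest processing time
  J4: p=3
  J1: p=5
  J2: p=8
  J3: p=13
  J5: p=19
  J7: p=24
  J6: p=25
Order: J4 → J1 → J2 → J3 → J5 → J7 → J6


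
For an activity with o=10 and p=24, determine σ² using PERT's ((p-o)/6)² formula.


σ² = ((p - o) / 6)² = (p - o)² / 36
= (24 - 10)² / 36
= 14² / 36
= 196 / 36
= 5.4444


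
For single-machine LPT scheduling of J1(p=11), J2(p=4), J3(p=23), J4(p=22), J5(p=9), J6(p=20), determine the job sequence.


LPT: sort by longest processing time first
  J3: p=23
  J4: p=22
  J6: p=20
  J1: p=11
  J5: p=9
  J2: p=4
Order: J3 → J4 → J6 → J1 → J5 → J2


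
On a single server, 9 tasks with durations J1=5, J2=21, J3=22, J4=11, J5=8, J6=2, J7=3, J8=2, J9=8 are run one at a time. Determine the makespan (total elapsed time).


Sequential makespan: sum all processing times
= 5 + 21 + 22 + 11 + 8 + 2 + 3 + 2 + 8
= 82 time units


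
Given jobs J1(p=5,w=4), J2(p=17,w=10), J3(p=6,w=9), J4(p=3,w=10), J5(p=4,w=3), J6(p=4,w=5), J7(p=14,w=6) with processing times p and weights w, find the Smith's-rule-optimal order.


WSPT (Smith's rule): sort by p/w ascending
  J4: p/w = 3/10 = 0.300
  J3: p/w = 6/9 = 0.667
  J6: p/w = 4/5 = 0.800
  J1: p/w = 5/4 = 1.250
  J5: p/w = 4/3 = 1.333
  J2: p/w = 17/10 = 1.700
  J7: p/w = 14/6 = 2.333
Order: J4 → J3 → J6 → J1 → J5 → J2 → J7


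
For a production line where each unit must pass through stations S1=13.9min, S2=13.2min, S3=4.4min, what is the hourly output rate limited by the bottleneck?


Bottleneck = longest station time
Station times: [13.9, 13.2, 4.4]
Max = 13.9 min
Rate = 60 / 13.9
= 4.32 units/hour (bottleneck: 13.9min)


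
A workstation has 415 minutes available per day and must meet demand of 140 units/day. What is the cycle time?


Cycle time = available time / demand
= 415 / 140
= 2.96 min/unit


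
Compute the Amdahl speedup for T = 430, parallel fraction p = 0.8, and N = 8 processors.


Amdahl's law: T_p = T × ((1-p) + p/N)
= 430 × ((1-0.8) + 0.8/8)
= 430 × (0.20 + 0.1000)
= 430 × 0.3000
= 129.00
Speedup = 430/129.00
= 3.33×


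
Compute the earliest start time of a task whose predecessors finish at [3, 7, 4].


ES = max of all predecessor completion times
Predecessors: [3, 7, 4]
ES = max(3, 7, 4)
= 7


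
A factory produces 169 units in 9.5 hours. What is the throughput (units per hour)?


Throughput = units / time
= 169 / 9.5
= 17.8 units/hour


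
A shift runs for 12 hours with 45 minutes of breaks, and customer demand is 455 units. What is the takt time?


Available = 12×60 - 45 = 675 min
Takt time = 675 / 455
= 1.48 min/unit


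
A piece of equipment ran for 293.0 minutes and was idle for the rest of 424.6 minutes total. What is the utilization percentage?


Utilization = busy / total × 100
= 293.0 / 424.6 × 100
= 69.0%


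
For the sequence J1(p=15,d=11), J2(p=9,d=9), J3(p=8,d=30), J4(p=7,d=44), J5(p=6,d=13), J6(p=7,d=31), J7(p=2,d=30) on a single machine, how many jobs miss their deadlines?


Completion vs due date:
  J1: C=15, d=11 → TARDY
  J2: C=24, d=9 → TARDY
  J3: C=32, d=30 → TARDY
  J4: C=39, d=44 → on time
  J5: C=45, d=13 → TARDY
  J6: C=52, d=31 → TARDY
  J7: C=54, d=30 → TARDY
Tardy jobs: J1, J2, J3, J5, J6, J7
Count = 6


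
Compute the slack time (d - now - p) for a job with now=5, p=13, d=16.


Slack = due - current_time - processing
= 16 - 5 - 13
= -2


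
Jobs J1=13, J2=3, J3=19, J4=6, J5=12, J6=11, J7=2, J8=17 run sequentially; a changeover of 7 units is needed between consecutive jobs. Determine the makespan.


Makespan = Σ processing + (n-1) × setup
= (13 + 3 + 19 + 6 + 12 + 11 + 2 + 17) + (8-1)×7
= 83 + 49
= 132 time units


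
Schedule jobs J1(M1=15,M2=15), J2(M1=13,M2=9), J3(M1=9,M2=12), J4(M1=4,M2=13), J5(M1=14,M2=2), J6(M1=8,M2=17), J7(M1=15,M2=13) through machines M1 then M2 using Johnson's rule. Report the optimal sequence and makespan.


Johnson's rule:
Group 1 (M1≤M2, sort by M1): ['J4', 'J6', 'J3', 'J1']
Group 2 (M1>M2, sort desc M2): ['J7', 'J2', 'J5']
Sequence: J4 → J6 → J3 → J1 → J7 → J2 → J5
Makespan calculation:
  J4: M1 done=4, M2 done=17
  J6: M1 done=12, M2 done=34
  J3: M1 done=21, M2 done=46
  J1: M1 done=36, M2 done=61
  J7: M1 done=51, M2 done=74
  J2: M1 done=64, M2 done=83
  J5: M1 done=78, M2 done=85
= Sequence: J4 → J6 → J3 → J1 → J7 → J2 → J5, Makespan: 85


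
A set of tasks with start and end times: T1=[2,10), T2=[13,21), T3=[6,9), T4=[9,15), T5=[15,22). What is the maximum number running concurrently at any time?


Check each time point for overlaps:
  t=6: 2 tasks active (T1, T3)
Max concurrent = 2


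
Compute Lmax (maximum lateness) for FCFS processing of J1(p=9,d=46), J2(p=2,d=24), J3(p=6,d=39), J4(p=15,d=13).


Lateness per job (L = C - d):
  J1: C=9, d=46, L=-37
  J2: C=11, d=24, L=-13
  J3: C=17, d=39, L=-22
  J4: C=32, d=13, L=19
Lmax = max(-37, -13, -22, 19)
= 19


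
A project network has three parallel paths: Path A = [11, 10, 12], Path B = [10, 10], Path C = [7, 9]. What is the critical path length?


Path A: 11 + 10 + 12 = 33
Path B: 10 + 10 = 20
Path C: 7 + 9 = 16
Critical path = longest = max(33, 20, 16)
= 33 (Path A)


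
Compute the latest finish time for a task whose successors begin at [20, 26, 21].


LF = min of all successor start times
Successors start at: [20, 26, 21]
LF = min(20, 26, 21)
= 20


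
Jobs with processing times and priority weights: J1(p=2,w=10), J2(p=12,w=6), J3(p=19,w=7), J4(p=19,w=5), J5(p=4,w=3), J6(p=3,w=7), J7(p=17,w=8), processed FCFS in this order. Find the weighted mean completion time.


Completion times:
  J1: C=2, w×C=10×2=20
  J2: C=14, w×C=6×14=84
  J3: C=33, w×C=7×33=231
  J4: C=52, w×C=5×52=260
  J5: C=56, w×C=3×56=168
  J6: C=59, w×C=7×59=413
  J7: C=76, w×C=8×76=608
Sum w×C = 1784
Sum w = 46
Weighted avg = 1784/46
= 38.78


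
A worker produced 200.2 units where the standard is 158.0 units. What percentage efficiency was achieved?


Efficiency = (actual / standard) × 100
= (200.2 / 158.0) × 100
= 126.7%


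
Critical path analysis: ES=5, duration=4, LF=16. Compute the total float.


EF = ES + duration = 5 + 4 = 9
LS = LF - duration = 16 - 4 = 12
Total Float = LF - EF = 16 - 9
(or LS - ES = 12 - 5)
= 7


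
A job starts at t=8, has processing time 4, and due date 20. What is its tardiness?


Completion = start + processing = 8 + 4 = 12
Tardiness = max(0, C - d) = max(0, 12 - 20)
= max(0, -8)
= 0


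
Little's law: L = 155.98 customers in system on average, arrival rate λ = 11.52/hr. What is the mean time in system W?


Little's law: L = λW → W = L / λ
= 155.98 / 11.52
= 13.54 hours


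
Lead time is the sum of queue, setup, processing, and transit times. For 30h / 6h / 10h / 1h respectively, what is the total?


Lead time = queue + setup + processing + transit
= 30 + 6 + 10 + 1
= 47 hours


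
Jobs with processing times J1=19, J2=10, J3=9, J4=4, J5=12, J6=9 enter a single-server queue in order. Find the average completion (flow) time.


Completion times:
  J1: completes at 19
  J2: completes at 29
  J3: completes at 38
  J4: completes at 42
  J5: completes at 54
  J6: completes at 63
Sum = 245
Average = 245/6
= 40.83


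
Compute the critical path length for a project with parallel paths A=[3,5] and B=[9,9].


Path A: 3 + 5 = 8
Path B: 9 + 9 = 18
Critical path = longest = max(8, 18)
= 18 (Path B)


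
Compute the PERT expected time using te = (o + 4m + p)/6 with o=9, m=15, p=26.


te = (o + 4m + p) / 6
= (9 + 4×15 + 26) / 6
= (9 + 60 + 26) / 6
= 95 / 6
= 15.83


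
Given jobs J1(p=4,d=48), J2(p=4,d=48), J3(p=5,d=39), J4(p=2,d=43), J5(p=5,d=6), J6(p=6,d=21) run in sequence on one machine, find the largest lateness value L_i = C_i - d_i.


Lateness per job (L = C - d):
  J1: C=4, d=48, L=-44
  J2: C=8, d=48, L=-40
  J3: C=13, d=39, L=-26
  J4: C=15, d=43, L=-28
  J5: C=20, d=6, L=14
  J6: C=26, d=21, L=5
Lmax = max(-44, -40, -26, -28, 14, 5)
= 14


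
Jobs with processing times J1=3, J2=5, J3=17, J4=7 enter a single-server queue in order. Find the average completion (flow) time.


Completion times:
  J1: completes at 3
  J2: completes at 8
  J3: completes at 25
  J4: completes at 32
Sum = 68
Average = 68/4
= 17.00


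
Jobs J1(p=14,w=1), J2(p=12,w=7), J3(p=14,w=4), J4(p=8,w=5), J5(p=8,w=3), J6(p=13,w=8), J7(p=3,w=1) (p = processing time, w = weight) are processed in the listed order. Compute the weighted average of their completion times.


Completion times:
  J1: C=14, w×C=1×14=14
  J2: C=26, w×C=7×26=182
  J3: C=40, w×C=4×40=160
  J4: C=48, w×C=5×48=240
  J5: C=56, w×C=3×56=168
  J6: C=69, w×C=8×69=552
  J7: C=72, w×C=1×72=72
Sum w×C = 1388
Sum w = 29
Weighted avg = 1388/29
= 47.86


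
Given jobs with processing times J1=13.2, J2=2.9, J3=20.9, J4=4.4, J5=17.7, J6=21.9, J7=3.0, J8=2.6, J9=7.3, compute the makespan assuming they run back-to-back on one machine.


Sequential makespan: sum all processing times
= 13.2 + 2.9 + 20.9 + 4.4 + 17.7 + 21.9 + 3.0 + 2.6 + 7.3
= 93.9 time units


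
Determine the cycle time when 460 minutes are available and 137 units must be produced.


Cycle time = available time / demand
= 460 / 137
= 3.36 min/unit


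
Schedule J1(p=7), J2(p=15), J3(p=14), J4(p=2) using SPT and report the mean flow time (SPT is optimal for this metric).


SPT order: J4 → J1 → J3 → J2
Completion times:
  J4: C=2
  J1: C=9
  J3: C=23
  J2: C=38
Sum = 72, n = 4
Mean flow = 72/4
= 18.00


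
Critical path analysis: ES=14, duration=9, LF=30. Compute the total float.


EF = ES + duration = 14 + 9 = 23
LS = LF - duration = 30 - 9 = 21
Total Float = LF - EF = 30 - 23
(or LS - ES = 21 - 14)
= 7


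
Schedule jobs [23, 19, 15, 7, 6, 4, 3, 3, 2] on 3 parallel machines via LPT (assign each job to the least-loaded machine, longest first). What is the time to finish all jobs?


Jobs (LPT sorted): [23, 19, 15, 7, 6, 4, 3, 3, 2]
Machines: 3
  J=23 → Machine 1 (load: 0+23=23)
  J=19 → Machine 2 (load: 0+19=19)
  J=15 → Machine 3 (load: 0+15=15)
  J=7 → Machine 3 (load: 15+7=22)
  J=6 → Machine 2 (load: 19+6=25)
  J=4 → Machine 3 (load: 22+4=26)
  J=3 → Machine 1 (load: 23+3=26)
  J=3 → Machine 2 (load: 25+3=28)
  J=2 → Machine 1 (load: 26+2=28)
Machine loads: [28, 28, 26]
Makespan = max = 28 time units


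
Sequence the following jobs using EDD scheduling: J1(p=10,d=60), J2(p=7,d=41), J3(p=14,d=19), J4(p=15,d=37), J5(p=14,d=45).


EDD: sort by earliest due date
  J3: d=19, p=14
  J4: d=37, p=15
  J2: d=41, p=7
  J5: d=45, p=14
  J1: d=60, p=10
Order: J3 → J4 → J2 → J5 → J1


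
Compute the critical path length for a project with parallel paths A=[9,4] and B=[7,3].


Path A: 9 + 4 = 13
Path B: 7 + 3 = 10
Critical path = longest = max(13, 10)
= 13 (Path A)


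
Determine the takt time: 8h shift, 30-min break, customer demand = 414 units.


Available = 8×60 - 30 = 450 min
Takt time = 450 / 414
= 1.09 min/unit


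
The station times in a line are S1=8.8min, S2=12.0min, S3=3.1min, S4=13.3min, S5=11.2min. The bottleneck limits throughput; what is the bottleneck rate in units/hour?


Bottleneck = longest station time
Station times: [8.8, 12.0, 3.1, 13.3, 11.2]
Max = 13.3 min
Rate = 60 / 13.3
= 4.51 units/hour (bottleneck: 13.3min)


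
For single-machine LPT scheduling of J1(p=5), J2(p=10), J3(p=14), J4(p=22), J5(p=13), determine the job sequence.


LPT: sort by longest processing time first
  J4: p=22
  J3: p=14
  J5: p=13
  J2: p=10
  J1: p=5
Order: J4 → J3 → J5 → J2 → J1


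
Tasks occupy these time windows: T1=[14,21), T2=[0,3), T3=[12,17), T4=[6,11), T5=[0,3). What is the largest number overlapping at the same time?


Check each time point for overlaps:
  t=0: 2 tasks active (T2, T5)
Max concurrent = 2


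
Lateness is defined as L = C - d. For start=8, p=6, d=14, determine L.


Completion = 8 + 6 = 14
Lateness = C - d = 14 - 14
= 0


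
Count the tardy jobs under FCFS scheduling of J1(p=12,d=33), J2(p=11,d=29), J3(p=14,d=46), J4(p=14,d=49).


Completion vs due date:
  J1: C=12, d=33 → on time
  J2: C=23, d=29 → on time
  J3: C=37, d=46 → on time
  J4: C=51, d=49 → TARDY
Tardy jobs: J4
Count = 1


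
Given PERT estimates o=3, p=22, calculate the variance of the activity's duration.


σ² = ((p - o) / 6)² = (p - o)² / 36
= (22 - 3)² / 36
= 19² / 36
= 361 / 36
= 10.0278


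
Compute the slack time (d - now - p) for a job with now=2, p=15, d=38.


Slack = due - current_time - processing
= 38 - 2 - 15
= 21


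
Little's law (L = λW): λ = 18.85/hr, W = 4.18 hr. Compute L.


Little's law: L = λ × W
= 18.85 × 4.18
= 78.79


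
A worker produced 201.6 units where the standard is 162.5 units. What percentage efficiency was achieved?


Efficiency = (actual / standard) × 100
= (201.6 / 162.5) × 100
= 124.1%


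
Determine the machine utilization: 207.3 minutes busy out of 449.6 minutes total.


Utilization = busy / total × 100
= 207.3 / 449.6 × 100
= 46.1%


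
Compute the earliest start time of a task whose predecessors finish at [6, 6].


ES = max of all predecessor completion times
Predecessors: [6, 6]
ES = max(6, 6)
= 6


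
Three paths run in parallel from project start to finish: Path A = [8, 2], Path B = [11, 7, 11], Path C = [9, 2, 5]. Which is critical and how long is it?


Path A: 8 + 2 = 10
Path B: 11 + 7 + 11 = 29
Path C: 9 + 2 + 5 = 16
Critical path = longest = max(10, 29, 16)
= 29 (Path B)


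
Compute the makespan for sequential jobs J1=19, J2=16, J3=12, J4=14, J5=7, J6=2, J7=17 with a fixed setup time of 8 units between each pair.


Makespan = Σ processing + (n-1) × setup
= (19 + 16 + 12 + 14 + 7 + 2 + 17) + (7-1)×8
= 87 + 48
= 135 time units


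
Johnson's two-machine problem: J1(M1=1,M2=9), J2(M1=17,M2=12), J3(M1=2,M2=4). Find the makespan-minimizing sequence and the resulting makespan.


Johnson's rule:
Group 1 (M1≤M2, sort by M1): ['J1', 'J3']
Group 2 (M1>M2, sort desc M2): ['J2']
Sequence: J1 → J3 → J2
Makespan calculation:
  J1: M1 done=1, M2 done=10
  J3: M1 done=3, M2 done=14
  J2: M1 done=20, M2 done=32
= Sequence: J1 → J3 → J2, Makespan: 32


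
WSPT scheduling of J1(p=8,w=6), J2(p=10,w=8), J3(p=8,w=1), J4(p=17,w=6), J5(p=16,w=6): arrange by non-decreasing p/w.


WSPT (Smith's rule): sort by p/w ascending
  J2: p/w = 10/8 = 1.250
  J1: p/w = 8/6 = 1.333
  J5: p/w = 16/6 = 2.667
  J4: p/w = 17/6 = 2.833
  J3: p/w = 8/1 = 8.000
Order: J2 → J1 → J5 → J4 → J3


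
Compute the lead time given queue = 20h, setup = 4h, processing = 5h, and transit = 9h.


Lead time = queue + setup + processing + transit
= 20 + 4 + 5 + 9
= 38 hours


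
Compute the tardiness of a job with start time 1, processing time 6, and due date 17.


Completion = start + processing = 1 + 6 = 7
Tardiness = max(0, C - d) = max(0, 7 - 17)
= max(0, -10)
= 0


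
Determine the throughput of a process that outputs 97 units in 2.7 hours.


Throughput = units / time
= 97 / 2.7
= 35.9 units/hour


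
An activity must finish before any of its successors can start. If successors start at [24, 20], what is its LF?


LF = min of all successor start times
Successors start at: [24, 20]
LF = min(24, 20)
= 20


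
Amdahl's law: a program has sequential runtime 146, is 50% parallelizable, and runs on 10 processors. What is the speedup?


Amdahl's law: T_p = T × ((1-p) + p/N)
= 146 × ((1-0.5) + 0.5/10)
= 146 × (0.50 + 0.0500)
= 146 × 0.5500
= 80.30
Speedup = 146/80.30
= 1.82×


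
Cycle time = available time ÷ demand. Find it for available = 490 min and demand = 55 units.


Cycle time = available time / demand
= 490 / 55
= 8.91 min/unit


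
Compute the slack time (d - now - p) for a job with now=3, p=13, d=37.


Slack = due - current_time - processing
= 37 - 3 - 13
= 21


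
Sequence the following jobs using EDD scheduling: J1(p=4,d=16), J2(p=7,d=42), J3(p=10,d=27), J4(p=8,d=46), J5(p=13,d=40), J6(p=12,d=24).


EDD: sort by earliest due date
  J1: d=16, p=4
  J6: d=24, p=12
  J3: d=27, p=10
  J5: d=40, p=13
  J2: d=42, p=7
  J4: d=46, p=8
Order: J1 → J6 → J3 → J5 → J2 → J4


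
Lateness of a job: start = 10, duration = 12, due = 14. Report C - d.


Completion = 10 + 12 = 22
Lateness = C - d = 22 - 14
= 8


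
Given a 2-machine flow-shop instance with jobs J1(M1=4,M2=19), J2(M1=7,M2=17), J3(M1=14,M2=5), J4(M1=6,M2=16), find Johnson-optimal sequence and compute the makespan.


Johnson's rule:
Group 1 (M1≤M2, sort by M1): ['J1', 'J4', 'J2']
Group 2 (M1>M2, sort desc M2): ['J3']
Sequence: J1 → J4 → J2 → J3
Makespan calculation:
  J1: M1 done=4, M2 done=23
  J4: M1 done=10, M2 done=39
  J2: M1 done=17, M2 done=56
  J3: M1 done=31, M2 done=61
= Sequence: J1 → J4 → J2 → J3, Makespan: 61


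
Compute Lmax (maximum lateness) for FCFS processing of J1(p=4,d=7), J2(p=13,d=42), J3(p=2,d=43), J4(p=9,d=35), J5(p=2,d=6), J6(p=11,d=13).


Lateness per job (L = C - d):
  J1: C=4, d=7, L=-3
  J2: C=17, d=42, L=-25
  J3: C=19, d=43, L=-24
  J4: C=28, d=35, L=-7
  J5: C=30, d=6, L=24
  J6: C=41, d=13, L=28
Lmax = max(-3, -25, -24, -7, 24, 28)
= 28


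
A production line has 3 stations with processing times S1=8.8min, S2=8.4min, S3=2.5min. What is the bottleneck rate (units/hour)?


Bottleneck = longest station time
Station times: [8.8, 8.4, 2.5]
Max = 8.8 min
Rate = 60 / 8.8
= 6.82 units/hour (bottleneck: 8.8min)


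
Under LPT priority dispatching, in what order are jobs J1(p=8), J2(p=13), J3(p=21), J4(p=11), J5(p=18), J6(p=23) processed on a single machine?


LPT: sort by longest processing time first
  J6: p=23
  J3: p=21
  J5: p=18
  J2: p=13
  J4: p=11
  J1: p=8
Order: J6 → J3 → J5 → J2 → J4 → J1


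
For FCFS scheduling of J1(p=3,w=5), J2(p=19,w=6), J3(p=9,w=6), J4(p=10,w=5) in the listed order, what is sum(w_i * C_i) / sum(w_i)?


Completion times:
  J1: C=3, w×C=5×3=15
  J2: C=22, w×C=6×22=132
  J3: C=31, w×C=6×31=186
  J4: C=41, w×C=5×41=205
Sum w×C = 538
Sum w = 22
Weighted avg = 538/22
= 24.45


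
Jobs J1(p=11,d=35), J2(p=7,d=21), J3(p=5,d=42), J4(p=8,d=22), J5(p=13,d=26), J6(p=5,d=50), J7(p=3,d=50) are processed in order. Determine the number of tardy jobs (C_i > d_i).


Completion vs due date:
  J1: C=11, d=35 → on time
  J2: C=18, d=21 → on time
  J3: C=23, d=42 → on time
  J4: C=31, d=22 → TARDY
  J5: C=44, d=26 → TARDY
  J6: C=49, d=50 → on time
  J7: C=52, d=50 → TARDY
Tardy jobs: J4, J5, J7
Count = 3


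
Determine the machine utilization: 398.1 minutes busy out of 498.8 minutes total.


Utilization = busy / total × 100
= 398.1 / 498.8 × 100
= 79.8%


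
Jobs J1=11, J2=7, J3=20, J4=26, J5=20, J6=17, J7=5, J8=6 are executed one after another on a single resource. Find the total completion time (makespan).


Sequential makespan: sum all processing times
= 11 + 7 + 20 + 26 + 20 + 17 + 5 + 6
= 112 time units


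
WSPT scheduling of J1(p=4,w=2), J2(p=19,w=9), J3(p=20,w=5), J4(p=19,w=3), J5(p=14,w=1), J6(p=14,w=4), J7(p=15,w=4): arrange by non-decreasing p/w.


WSPT (Smith's rule): sort by p/w ascending
  J1: p/w = 4/2 = 2.000
  J2: p/w = 19/9 = 2.111
  J6: p/w = 14/4 = 3.500
  J7: p/w = 15/4 = 3.750
  J3: p/w = 20/5 = 4.000
  J4: p/w = 19/3 = 6.333
  J5: p/w = 14/1 = 14.000
Order: J1 → J2 → J6 → J7 → J3 → J4 → J5
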